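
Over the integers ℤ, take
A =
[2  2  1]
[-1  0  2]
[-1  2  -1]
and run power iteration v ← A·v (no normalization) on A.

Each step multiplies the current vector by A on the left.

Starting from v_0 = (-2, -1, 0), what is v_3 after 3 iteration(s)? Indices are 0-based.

v_3 = (6, 28, 10)

v_0 = (-2, -1, 0).
v_1 = A·v_0 = (-6, 2, 0).
v_2 = A·v_1 = (-8, 6, 10).
v_3 = A·v_2 = (6, 28, 10).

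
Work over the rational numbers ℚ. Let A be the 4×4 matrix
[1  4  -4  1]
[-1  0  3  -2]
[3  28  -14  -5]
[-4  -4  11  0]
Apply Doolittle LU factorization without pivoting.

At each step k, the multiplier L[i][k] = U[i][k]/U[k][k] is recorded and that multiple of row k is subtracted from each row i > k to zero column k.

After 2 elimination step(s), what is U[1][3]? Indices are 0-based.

Step 1: pivot at (0,0) is 1.
  row1 ← row1 − (-1)·row0  ⇒  L[1][0]=-1, U row1=(0, 4, -1, -1)
  row2 ← row2 − (3)·row0  ⇒  L[2][0]=3, U row2=(0, 16, -2, -8)
  row3 ← row3 − (-4)·row0  ⇒  L[3][0]=-4, U row3=(0, 12, -5, 4)
Step 2: pivot at (1,1) is 4.
  row2 ← row2 − (4)·row1  ⇒  L[2][1]=4, U row2=(0, 0, 2, -4)
  row3 ← row3 − (3)·row1  ⇒  L[3][1]=3, U row3=(0, 0, -2, 7)

U[1][3] = -1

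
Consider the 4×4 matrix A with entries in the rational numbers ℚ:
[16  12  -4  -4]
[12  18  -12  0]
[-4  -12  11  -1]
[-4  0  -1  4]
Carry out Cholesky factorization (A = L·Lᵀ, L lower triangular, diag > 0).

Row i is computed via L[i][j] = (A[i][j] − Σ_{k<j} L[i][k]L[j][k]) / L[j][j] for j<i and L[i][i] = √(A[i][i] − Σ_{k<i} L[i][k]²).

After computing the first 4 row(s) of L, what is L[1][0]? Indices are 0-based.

Step 1: L[0][0] = √(16) = 4.
  L[1][0] = (12) / L[0][0] = 3.
Step 2: L[1][1] = √(9) = 3.
  L[2][0] = (-4) / L[0][0] = -1.
  L[2][1] = (-9) / L[1][1] = -3.
Step 3: L[2][2] = √(1) = 1.
  L[3][0] = (-4) / L[0][0] = -1.
  L[3][1] = (3) / L[1][1] = 1.
  L[3][2] = (1) / L[2][2] = 1.
Step 4: L[3][3] = √(1) = 1.

L[1][0] = 3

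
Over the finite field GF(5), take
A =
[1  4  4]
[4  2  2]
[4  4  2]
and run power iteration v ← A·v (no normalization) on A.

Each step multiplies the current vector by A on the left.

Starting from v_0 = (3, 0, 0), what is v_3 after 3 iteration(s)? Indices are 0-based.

v_3 = (0, 4, 4)

v_0 = (3, 0, 0).
v_1 = A·v_0 = (3, 2, 2).
v_2 = A·v_1 = (4, 0, 4).
v_3 = A·v_2 = (0, 4, 4).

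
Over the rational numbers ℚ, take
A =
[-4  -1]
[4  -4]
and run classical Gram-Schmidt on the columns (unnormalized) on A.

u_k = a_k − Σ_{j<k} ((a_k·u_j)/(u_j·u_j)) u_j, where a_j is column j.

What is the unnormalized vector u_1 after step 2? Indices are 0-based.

Step 1: u_0 = a_0 = (-4, 4).
Step 2: u_1 = a_1 − (-3/8)·u_0 = (-5/2, -5/2).

u_1 = (-5/2, -5/2)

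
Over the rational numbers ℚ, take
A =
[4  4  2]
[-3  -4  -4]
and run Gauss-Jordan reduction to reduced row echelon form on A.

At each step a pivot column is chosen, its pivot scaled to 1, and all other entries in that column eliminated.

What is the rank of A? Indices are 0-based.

rank = 2

step 1: normalize row 0 (÷4) = (1, 1, 1/2)
  row 1: subtract -3×row0 = (0, -1, -5/2)
step 2: normalize row 1 (÷-1) = (0, 1, 5/2)
  row 0: subtract 1×row1 = (1, 0, -2)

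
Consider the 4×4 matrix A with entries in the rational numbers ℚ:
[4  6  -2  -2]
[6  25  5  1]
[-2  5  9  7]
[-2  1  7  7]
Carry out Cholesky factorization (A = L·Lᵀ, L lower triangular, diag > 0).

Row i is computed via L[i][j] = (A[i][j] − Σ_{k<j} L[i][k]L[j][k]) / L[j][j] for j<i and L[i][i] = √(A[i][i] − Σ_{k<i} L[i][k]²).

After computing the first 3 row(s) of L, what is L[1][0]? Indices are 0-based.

L[1][0] = 3

Step 1: L[0][0] = √(4) = 2.
  L[1][0] = (6) / L[0][0] = 3.
Step 2: L[1][1] = √(16) = 4.
  L[2][0] = (-2) / L[0][0] = -1.
  L[2][1] = (8) / L[1][1] = 2.
Step 3: L[2][2] = √(4) = 2.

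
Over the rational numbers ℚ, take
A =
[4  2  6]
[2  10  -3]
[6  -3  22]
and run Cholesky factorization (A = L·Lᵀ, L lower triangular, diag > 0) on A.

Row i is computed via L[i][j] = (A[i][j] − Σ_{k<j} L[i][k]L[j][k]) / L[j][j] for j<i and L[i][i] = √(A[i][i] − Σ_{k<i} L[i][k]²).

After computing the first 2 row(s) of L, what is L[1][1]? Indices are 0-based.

Step 1: L[0][0] = √(4) = 2.
  L[1][0] = (2) / L[0][0] = 1.
Step 2: L[1][1] = √(9) = 3.

L[1][1] = 3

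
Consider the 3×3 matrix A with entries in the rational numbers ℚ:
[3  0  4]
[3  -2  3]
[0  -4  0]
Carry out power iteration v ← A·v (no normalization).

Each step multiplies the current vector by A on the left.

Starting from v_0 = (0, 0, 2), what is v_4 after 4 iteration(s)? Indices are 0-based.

v_4 = (-264, -168, 96)

v_0 = (0, 0, 2).
v_1 = A·v_0 = (8, 6, 0).
v_2 = A·v_1 = (24, 12, -24).
v_3 = A·v_2 = (-24, -24, -48).
v_4 = A·v_3 = (-264, -168, 96).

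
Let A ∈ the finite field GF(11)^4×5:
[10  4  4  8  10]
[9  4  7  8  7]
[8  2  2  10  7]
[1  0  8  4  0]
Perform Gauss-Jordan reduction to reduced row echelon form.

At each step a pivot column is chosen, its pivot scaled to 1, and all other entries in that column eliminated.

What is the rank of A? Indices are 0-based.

rank = 4

pivot(0,0)=10: scale R0 → (1, 7, 7, 3, 1)
  clear (1,0): R1 −= (9)R0 → (0, 7, 10, 3, 9)
  clear (2,0): R2 −= (8)R0 → (0, 1, 1, 8, 10)
  clear (3,0): R3 −= (1)R0 → (0, 4, 1, 1, 10)
pivot(1,1)=7: scale R1 → (0, 1, 3, 2, 6)
  clear (0,1): R0 −= (7)R1 → (1, 0, 8, 0, 3)
  clear (2,1): R2 −= (1)R1 → (0, 0, 9, 6, 4)
  clear (3,1): R3 −= (4)R1 → (0, 0, 0, 4, 8)
pivot(2,2)=9: scale R2 → (0, 0, 1, 8, 9)
  clear (0,2): R0 −= (8)R2 → (1, 0, 0, 2, 8)
  clear (1,2): R1 −= (3)R2 → (0, 1, 0, 0, 1)
pivot(3,3)=4: scale R3 → (0, 0, 0, 1, 2)
  clear (0,3): R0 −= (2)R3 → (1, 0, 0, 0, 4)
  clear (2,3): R2 −= (8)R3 → (0, 0, 1, 0, 4)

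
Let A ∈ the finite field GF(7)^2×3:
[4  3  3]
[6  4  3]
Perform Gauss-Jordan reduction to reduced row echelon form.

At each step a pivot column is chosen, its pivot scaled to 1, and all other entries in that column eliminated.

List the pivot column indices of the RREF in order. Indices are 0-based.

pivot columns: 0, 1

step 1: normalize row 0 (÷4) = (1, 6, 6)
  row 1: subtract 6×row0 = (0, 3, 2)
step 2: normalize row 1 (÷3) = (0, 1, 3)
  row 0: subtract 6×row1 = (1, 0, 2)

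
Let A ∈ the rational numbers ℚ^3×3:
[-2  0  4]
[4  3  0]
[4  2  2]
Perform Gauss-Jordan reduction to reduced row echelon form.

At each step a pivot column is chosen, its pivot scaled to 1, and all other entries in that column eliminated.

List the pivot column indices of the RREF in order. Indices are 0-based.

pivot columns: 0, 1, 2

pivot(0,0)=-2: scale R0 → (1, 0, -2)
  clear (1,0): R1 −= (4)R0 → (0, 3, 8)
  clear (2,0): R2 −= (4)R0 → (0, 2, 10)
pivot(1,1)=3: scale R1 → (0, 1, 8/3)
  clear (2,1): R2 −= (2)R1 → (0, 0, 14/3)
pivot(2,2)=14/3: scale R2 → (0, 0, 1)
  clear (0,2): R0 −= (-2)R2 → (1, 0, 0)
  clear (1,2): R1 −= (8/3)R2 → (0, 1, 0)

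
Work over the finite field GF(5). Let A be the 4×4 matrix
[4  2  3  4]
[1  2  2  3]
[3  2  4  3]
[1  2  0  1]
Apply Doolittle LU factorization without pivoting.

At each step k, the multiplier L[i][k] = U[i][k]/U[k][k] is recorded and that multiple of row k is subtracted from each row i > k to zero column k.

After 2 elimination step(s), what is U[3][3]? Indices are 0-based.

Step 1: pivot at (0,0) is 4.
  row1 ← row1 − (4)·row0  ⇒  L[1][0]=4, U row1=(0, 4, 0, 2)
  row2 ← row2 − (2)·row0  ⇒  L[2][0]=2, U row2=(0, 3, 3, 0)
  row3 ← row3 − (4)·row0  ⇒  L[3][0]=4, U row3=(0, 4, 3, 0)
Step 2: pivot at (1,1) is 4.
  row2 ← row2 − (2)·row1  ⇒  L[2][1]=2, U row2=(0, 0, 3, 1)
  row3 ← row3 − (1)·row1  ⇒  L[3][1]=1, U row3=(0, 0, 3, 3)

U[3][3] = 3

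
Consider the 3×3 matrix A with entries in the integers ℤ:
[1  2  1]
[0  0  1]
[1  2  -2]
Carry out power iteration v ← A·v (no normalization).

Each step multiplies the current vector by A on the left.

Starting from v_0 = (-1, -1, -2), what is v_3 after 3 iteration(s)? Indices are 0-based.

v_3 = (-17, -11, 16)

v_0 = (-1, -1, -2).
v_1 = A·v_0 = (-5, -2, 1).
v_2 = A·v_1 = (-8, 1, -11).
v_3 = A·v_2 = (-17, -11, 16).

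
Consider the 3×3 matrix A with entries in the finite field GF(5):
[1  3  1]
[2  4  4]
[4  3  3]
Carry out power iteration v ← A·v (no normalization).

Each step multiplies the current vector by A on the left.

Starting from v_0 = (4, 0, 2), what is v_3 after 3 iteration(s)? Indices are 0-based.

v_3 = (1, 0, 0)

v_0 = (4, 0, 2).
v_1 = A·v_0 = (1, 1, 2).
v_2 = A·v_1 = (1, 4, 3).
v_3 = A·v_2 = (1, 0, 0).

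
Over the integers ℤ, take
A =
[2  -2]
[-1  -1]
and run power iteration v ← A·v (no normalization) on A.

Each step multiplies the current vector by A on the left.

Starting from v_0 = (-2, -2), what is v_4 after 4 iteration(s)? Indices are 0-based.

v_4 = (-40, -4)

v_0 = (-2, -2).
v_1 = A·v_0 = (0, 4).
v_2 = A·v_1 = (-8, -4).
v_3 = A·v_2 = (-8, 12).
v_4 = A·v_3 = (-40, -4).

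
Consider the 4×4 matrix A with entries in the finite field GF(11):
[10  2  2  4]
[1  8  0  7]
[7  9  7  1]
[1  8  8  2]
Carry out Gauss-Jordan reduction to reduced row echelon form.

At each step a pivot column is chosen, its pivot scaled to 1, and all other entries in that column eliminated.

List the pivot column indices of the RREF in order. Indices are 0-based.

pivot columns: 0, 1, 2, 3

[1] R0 /= 10  ⇒  (1, 9, 9, 7)
     R1 -= 1·R0  ⇒  (0, 10, 2, 0)
     R2 -= 7·R0  ⇒  (0, 1, 10, 7)
     R3 -= 1·R0  ⇒  (0, 10, 10, 6)
[2] R1 /= 10  ⇒  (0, 1, 9, 0)
     R0 -= 9·R1  ⇒  (1, 0, 5, 7)
     R2 -= 1·R1  ⇒  (0, 0, 1, 7)
     R3 -= 10·R1  ⇒  (0, 0, 8, 6)
[3] R2 /= 1  ⇒  (0, 0, 1, 7)
     R0 -= 5·R2  ⇒  (1, 0, 0, 5)
     R1 -= 9·R2  ⇒  (0, 1, 0, 3)
     R3 -= 8·R2  ⇒  (0, 0, 0, 5)
[4] R3 /= 5  ⇒  (0, 0, 0, 1)
     R0 -= 5·R3  ⇒  (1, 0, 0, 0)
     R1 -= 3·R3  ⇒  (0, 1, 0, 0)
     R2 -= 7·R3  ⇒  (0, 0, 1, 0)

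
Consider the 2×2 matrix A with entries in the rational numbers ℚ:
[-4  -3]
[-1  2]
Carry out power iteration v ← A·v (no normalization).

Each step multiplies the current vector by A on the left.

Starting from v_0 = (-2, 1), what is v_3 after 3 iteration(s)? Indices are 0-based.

v_3 = (119, 38)

v_0 = (-2, 1).
v_1 = A·v_0 = (5, 4).
v_2 = A·v_1 = (-32, 3).
v_3 = A·v_2 = (119, 38).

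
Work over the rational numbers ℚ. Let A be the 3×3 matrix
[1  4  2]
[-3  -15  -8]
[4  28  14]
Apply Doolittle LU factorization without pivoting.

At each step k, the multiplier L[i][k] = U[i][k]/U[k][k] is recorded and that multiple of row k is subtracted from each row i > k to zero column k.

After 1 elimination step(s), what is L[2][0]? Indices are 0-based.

L[2][0] = 4

k=0: U[0][0]=1
  eliminate (1,0): mult=-3, new row 1: (0, -3, -2); set L[1][0]=-3
  eliminate (2,0): mult=4, new row 2: (0, 12, 6); set L[2][0]=4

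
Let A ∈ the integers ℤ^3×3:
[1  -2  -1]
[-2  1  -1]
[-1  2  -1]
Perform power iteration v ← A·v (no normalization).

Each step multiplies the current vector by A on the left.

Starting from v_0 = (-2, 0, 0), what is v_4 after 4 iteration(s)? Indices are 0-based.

v_4 = (-92, 70, 60)

v_0 = (-2, 0, 0).
v_1 = A·v_0 = (-2, 4, 2).
v_2 = A·v_1 = (-12, 6, 8).
v_3 = A·v_2 = (-32, 22, 16).
v_4 = A·v_3 = (-92, 70, 60).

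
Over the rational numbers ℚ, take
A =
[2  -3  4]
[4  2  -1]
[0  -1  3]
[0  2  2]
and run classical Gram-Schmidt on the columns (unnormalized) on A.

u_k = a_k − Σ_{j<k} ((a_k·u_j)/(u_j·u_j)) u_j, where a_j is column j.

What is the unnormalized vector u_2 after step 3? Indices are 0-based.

Step 1: u_0 = a_0 = (2, 4, 0, 0).
Step 2: u_1 = a_1 − (1/10)·u_0 = (-16/5, 8/5, -1, 2).
Step 3: u_2 = a_2 − (1/5)·u_0 − (-67/89)·u_1 = (106/89, -53/89, 200/89, 312/89).

u_2 = (106/89, -53/89, 200/89, 312/89)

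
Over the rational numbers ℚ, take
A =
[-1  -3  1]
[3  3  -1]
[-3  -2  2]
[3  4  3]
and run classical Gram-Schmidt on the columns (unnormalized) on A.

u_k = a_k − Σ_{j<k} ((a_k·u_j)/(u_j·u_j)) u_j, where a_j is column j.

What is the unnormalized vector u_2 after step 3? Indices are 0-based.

u_2 = (81/41, -32/41, 103/82, 221/82)

Step 1: u_0 = a_0 = (-1, 3, -3, 3).
Step 2: u_1 = a_1 − (15/14)·u_0 = (-27/14, -3/14, 17/14, 11/14).
Step 3: u_2 = a_2 − (-1/28)·u_0 − (43/82)·u_1 = (81/41, -32/41, 103/82, 221/82).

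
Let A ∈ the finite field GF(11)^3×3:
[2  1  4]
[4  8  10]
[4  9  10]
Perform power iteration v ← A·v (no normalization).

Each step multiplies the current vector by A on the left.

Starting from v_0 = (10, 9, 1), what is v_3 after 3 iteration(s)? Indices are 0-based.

v_3 = (10, 6, 4)

v_0 = (10, 9, 1).
v_1 = A·v_0 = (0, 1, 10).
v_2 = A·v_1 = (8, 9, 10).
v_3 = A·v_2 = (10, 6, 4).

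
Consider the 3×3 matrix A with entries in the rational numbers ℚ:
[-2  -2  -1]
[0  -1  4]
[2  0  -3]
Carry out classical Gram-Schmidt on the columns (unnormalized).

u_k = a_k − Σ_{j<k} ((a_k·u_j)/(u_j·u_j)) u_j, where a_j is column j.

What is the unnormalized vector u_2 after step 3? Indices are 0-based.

Step 1: u_0 = a_0 = (-2, 0, 2).
Step 2: u_1 = a_1 − (1/2)·u_0 = (-1, -1, -1).
Step 3: u_2 = a_2 − (-1/2)·u_0 − (0)·u_1 = (-2, 4, -2).

u_2 = (-2, 4, -2)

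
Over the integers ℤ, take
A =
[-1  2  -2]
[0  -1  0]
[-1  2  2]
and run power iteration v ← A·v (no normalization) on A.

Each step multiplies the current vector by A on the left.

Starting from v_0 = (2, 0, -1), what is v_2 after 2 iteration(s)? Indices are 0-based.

v_0 = (2, 0, -1).
v_1 = A·v_0 = (0, 0, -4).
v_2 = A·v_1 = (8, 0, -8).

v_2 = (8, 0, -8)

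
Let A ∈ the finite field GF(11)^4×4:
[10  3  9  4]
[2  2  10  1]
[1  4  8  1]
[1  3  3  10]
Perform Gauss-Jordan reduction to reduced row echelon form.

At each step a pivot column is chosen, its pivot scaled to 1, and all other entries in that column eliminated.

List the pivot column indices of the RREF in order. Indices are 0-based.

pivot columns: 0, 1, 2, 3

step 1: normalize row 0 (÷10) = (1, 8, 2, 7)
  row 1: subtract 2×row0 = (0, 8, 6, 9)
  row 2: subtract 1×row0 = (0, 7, 6, 5)
  row 3: subtract 1×row0 = (0, 6, 1, 3)
step 2: normalize row 1 (÷8) = (0, 1, 9, 8)
  row 0: subtract 8×row1 = (1, 0, 7, 9)
  row 2: subtract 7×row1 = (0, 0, 9, 4)
  row 3: subtract 6×row1 = (0, 0, 2, 10)
step 3: normalize row 2 (÷9) = (0, 0, 1, 9)
  row 0: subtract 7×row2 = (1, 0, 0, 1)
  row 1: subtract 9×row2 = (0, 1, 0, 4)
  row 3: subtract 2×row2 = (0, 0, 0, 3)
step 4: normalize row 3 (÷3) = (0, 0, 0, 1)
  row 0: subtract 1×row3 = (1, 0, 0, 0)
  row 1: subtract 4×row3 = (0, 1, 0, 0)
  row 2: subtract 9×row3 = (0, 0, 1, 0)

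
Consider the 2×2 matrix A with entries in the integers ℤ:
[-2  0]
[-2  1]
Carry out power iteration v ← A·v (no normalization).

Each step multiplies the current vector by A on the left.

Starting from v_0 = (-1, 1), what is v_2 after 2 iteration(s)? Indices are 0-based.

v_0 = (-1, 1).
v_1 = A·v_0 = (2, 3).
v_2 = A·v_1 = (-4, -1).

v_2 = (-4, -1)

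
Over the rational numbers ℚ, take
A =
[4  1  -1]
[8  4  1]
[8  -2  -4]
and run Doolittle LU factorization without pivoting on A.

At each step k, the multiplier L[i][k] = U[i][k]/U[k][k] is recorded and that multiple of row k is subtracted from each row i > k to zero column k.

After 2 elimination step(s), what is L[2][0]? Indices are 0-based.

L[2][0] = 2

[col 0] pivot 4
  R1 -= 2*R0 → (0, 2, 3)  (L[1][0] := 2)
  R2 -= 2*R0 → (0, -4, -2)  (L[2][0] := 2)
[col 1] pivot 2
  R2 -= -2*R1 → (0, 0, 4)  (L[2][1] := -2)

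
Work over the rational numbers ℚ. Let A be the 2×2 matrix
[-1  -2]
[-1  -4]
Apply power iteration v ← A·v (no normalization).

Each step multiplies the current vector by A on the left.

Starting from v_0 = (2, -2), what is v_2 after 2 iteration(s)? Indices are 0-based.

v_2 = (-14, -26)

v_0 = (2, -2).
v_1 = A·v_0 = (2, 6).
v_2 = A·v_1 = (-14, -26).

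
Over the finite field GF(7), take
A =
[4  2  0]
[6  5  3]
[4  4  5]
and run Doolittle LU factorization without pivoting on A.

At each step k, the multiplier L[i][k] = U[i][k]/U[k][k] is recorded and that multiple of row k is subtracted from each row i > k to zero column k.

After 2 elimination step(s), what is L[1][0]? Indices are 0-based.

Step 1: pivot at (0,0) is 4.
  row1 ← row1 − (5)·row0  ⇒  L[1][0]=5, U row1=(0, 2, 3)
  row2 ← row2 − (1)·row0  ⇒  L[2][0]=1, U row2=(0, 2, 5)
Step 2: pivot at (1,1) is 2.
  row2 ← row2 − (1)·row1  ⇒  L[2][1]=1, U row2=(0, 0, 2)

L[1][0] = 5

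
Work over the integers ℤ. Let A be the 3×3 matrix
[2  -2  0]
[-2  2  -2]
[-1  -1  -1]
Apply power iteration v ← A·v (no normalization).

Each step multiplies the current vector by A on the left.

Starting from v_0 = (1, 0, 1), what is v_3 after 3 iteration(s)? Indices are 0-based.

v_3 = (40, -48, -8)

v_0 = (1, 0, 1).
v_1 = A·v_0 = (2, -4, -2).
v_2 = A·v_1 = (12, -8, 4).
v_3 = A·v_2 = (40, -48, -8).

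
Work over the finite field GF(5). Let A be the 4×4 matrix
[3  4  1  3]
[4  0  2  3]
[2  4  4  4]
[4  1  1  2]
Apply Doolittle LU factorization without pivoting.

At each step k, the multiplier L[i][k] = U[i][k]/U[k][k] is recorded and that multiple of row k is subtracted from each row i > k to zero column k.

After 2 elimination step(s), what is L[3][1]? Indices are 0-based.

k=0: U[0][0]=3
  eliminate (1,0): mult=3, new row 1: (0, 3, 4, 4); set L[1][0]=3
  eliminate (2,0): mult=4, new row 2: (0, 3, 0, 2); set L[2][0]=4
  eliminate (3,0): mult=3, new row 3: (0, 4, 3, 3); set L[3][0]=3
k=1: U[1][1]=3
  eliminate (2,1): mult=1, new row 2: (0, 0, 1, 3); set L[2][1]=1
  eliminate (3,1): mult=3, new row 3: (0, 0, 1, 1); set L[3][1]=3

L[3][1] = 3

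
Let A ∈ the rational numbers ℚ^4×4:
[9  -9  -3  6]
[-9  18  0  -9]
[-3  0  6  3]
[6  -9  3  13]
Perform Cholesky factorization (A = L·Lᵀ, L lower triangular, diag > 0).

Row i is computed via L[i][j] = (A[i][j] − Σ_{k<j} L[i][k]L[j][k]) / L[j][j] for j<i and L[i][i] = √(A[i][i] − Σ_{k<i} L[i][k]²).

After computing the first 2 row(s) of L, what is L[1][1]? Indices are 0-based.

Step 1: L[0][0] = √(9) = 3.
  L[1][0] = (-9) / L[0][0] = -3.
Step 2: L[1][1] = √(9) = 3.

L[1][1] = 3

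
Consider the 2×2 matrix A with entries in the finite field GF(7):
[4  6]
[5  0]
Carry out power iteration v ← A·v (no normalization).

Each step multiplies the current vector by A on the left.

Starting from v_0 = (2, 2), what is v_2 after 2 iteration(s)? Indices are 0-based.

v_2 = (0, 2)

v_0 = (2, 2).
v_1 = A·v_0 = (6, 3).
v_2 = A·v_1 = (0, 2).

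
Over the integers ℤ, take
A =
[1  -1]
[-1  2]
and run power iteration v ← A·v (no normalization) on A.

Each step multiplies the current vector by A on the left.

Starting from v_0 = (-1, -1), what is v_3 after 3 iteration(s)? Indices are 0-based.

v_3 = (3, -5)

v_0 = (-1, -1).
v_1 = A·v_0 = (0, -1).
v_2 = A·v_1 = (1, -2).
v_3 = A·v_2 = (3, -5).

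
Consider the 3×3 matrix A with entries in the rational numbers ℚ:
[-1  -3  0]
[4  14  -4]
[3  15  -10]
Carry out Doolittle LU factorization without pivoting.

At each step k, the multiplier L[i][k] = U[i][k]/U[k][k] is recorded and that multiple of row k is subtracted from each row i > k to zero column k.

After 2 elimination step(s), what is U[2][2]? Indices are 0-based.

[col 0] pivot -1
  R1 -= -4*R0 → (0, 2, -4)  (L[1][0] := -4)
  R2 -= -3*R0 → (0, 6, -10)  (L[2][0] := -3)
[col 1] pivot 2
  R2 -= 3*R1 → (0, 0, 2)  (L[2][1] := 3)

U[2][2] = 2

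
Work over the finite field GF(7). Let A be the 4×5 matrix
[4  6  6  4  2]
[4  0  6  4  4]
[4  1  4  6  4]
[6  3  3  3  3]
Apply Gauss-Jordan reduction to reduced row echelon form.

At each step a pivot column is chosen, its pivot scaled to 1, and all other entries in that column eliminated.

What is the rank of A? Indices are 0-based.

rank = 4

step 1: normalize row 0 (÷4) = (1, 5, 5, 1, 4)
  row 1: subtract 4×row0 = (0, 1, 0, 0, 2)
  row 2: subtract 4×row0 = (0, 2, 5, 2, 2)
  row 3: subtract 6×row0 = (0, 1, 1, 4, 0)
step 2: normalize row 1 (÷1) = (0, 1, 0, 0, 2)
  row 0: subtract 5×row1 = (1, 0, 5, 1, 1)
  row 2: subtract 2×row1 = (0, 0, 5, 2, 5)
  row 3: subtract 1×row1 = (0, 0, 1, 4, 5)
step 3: normalize row 2 (÷5) = (0, 0, 1, 6, 1)
  row 0: subtract 5×row2 = (1, 0, 0, 6, 3)
  row 3: subtract 1×row2 = (0, 0, 0, 5, 4)
step 4: normalize row 3 (÷5) = (0, 0, 0, 1, 5)
  row 0: subtract 6×row3 = (1, 0, 0, 0, 1)
  row 2: subtract 6×row3 = (0, 0, 1, 0, 6)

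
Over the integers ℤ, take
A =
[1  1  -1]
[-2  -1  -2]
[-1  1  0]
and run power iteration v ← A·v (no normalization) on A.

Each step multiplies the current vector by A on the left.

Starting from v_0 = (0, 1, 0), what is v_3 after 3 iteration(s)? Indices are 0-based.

v_3 = (-2, 9, -2)

v_0 = (0, 1, 0).
v_1 = A·v_0 = (1, -1, 1).
v_2 = A·v_1 = (-1, -3, -2).
v_3 = A·v_2 = (-2, 9, -2).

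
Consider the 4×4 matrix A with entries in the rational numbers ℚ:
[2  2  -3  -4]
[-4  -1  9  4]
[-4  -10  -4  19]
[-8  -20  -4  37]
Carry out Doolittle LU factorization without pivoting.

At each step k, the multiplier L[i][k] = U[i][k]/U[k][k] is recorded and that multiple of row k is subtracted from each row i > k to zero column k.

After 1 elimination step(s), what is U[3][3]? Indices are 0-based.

U[3][3] = 21

Step 1: pivot at (0,0) is 2.
  row1 ← row1 − (-2)·row0  ⇒  L[1][0]=-2, U row1=(0, 3, 3, -4)
  row2 ← row2 − (-2)·row0  ⇒  L[2][0]=-2, U row2=(0, -6, -10, 11)
  row3 ← row3 − (-4)·row0  ⇒  L[3][0]=-4, U row3=(0, -12, -16, 21)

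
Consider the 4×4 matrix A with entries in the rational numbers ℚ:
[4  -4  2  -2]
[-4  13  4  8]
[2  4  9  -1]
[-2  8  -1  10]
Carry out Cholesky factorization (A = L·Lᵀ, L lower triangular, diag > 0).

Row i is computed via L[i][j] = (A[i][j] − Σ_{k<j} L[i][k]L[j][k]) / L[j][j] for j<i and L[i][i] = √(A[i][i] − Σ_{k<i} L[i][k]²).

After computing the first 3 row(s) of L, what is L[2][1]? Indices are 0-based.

L[2][1] = 2

Step 1: L[0][0] = √(4) = 2.
  L[1][0] = (-4) / L[0][0] = -2.
Step 2: L[1][1] = √(9) = 3.
  L[2][0] = (2) / L[0][0] = 1.
  L[2][1] = (6) / L[1][1] = 2.
Step 3: L[2][2] = √(4) = 2.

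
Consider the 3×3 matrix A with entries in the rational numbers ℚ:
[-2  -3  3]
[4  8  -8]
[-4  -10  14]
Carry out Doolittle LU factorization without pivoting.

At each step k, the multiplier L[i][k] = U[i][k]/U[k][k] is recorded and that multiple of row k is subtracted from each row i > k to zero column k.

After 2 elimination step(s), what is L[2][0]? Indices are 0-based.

L[2][0] = 2

Step 1: pivot at (0,0) is -2.
  row1 ← row1 − (-2)·row0  ⇒  L[1][0]=-2, U row1=(0, 2, -2)
  row2 ← row2 − (2)·row0  ⇒  L[2][0]=2, U row2=(0, -4, 8)
Step 2: pivot at (1,1) is 2.
  row2 ← row2 − (-2)·row1  ⇒  L[2][1]=-2, U row2=(0, 0, 4)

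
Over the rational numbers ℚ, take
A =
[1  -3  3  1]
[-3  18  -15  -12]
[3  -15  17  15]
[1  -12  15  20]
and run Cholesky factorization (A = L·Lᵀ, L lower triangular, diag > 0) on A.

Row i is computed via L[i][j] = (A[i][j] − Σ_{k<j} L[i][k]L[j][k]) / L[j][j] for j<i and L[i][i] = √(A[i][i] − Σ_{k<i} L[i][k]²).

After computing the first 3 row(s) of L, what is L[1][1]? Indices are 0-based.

Step 1: L[0][0] = √(1) = 1.
  L[1][0] = (-3) / L[0][0] = -3.
Step 2: L[1][1] = √(9) = 3.
  L[2][0] = (3) / L[0][0] = 3.
  L[2][1] = (-6) / L[1][1] = -2.
Step 3: L[2][2] = √(4) = 2.

L[1][1] = 3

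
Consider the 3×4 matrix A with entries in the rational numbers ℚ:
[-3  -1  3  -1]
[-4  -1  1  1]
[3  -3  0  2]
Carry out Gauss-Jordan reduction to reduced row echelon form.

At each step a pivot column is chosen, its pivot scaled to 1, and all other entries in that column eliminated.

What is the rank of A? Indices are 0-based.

step 1: normalize row 0 (÷-3) = (1, 1/3, -1, 1/3)
  row 1: subtract -4×row0 = (0, 1/3, -3, 7/3)
  row 2: subtract 3×row0 = (0, -4, 3, 1)
step 2: normalize row 1 (÷1/3) = (0, 1, -9, 7)
  row 0: subtract 1/3×row1 = (1, 0, 2, -2)
  row 2: subtract -4×row1 = (0, 0, -33, 29)
step 3: normalize row 2 (÷-33) = (0, 0, 1, -29/33)
  row 0: subtract 2×row2 = (1, 0, 0, -8/33)
  row 1: subtract -9×row2 = (0, 1, 0, -10/11)

rank = 3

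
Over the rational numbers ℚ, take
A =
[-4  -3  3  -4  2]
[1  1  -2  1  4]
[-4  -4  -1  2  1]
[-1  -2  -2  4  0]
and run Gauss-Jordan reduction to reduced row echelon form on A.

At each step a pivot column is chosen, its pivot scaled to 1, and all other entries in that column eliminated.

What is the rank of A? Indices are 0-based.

[1] R0 /= -4  ⇒  (1, 3/4, -3/4, 1, -1/2)
     R1 -= 1·R0  ⇒  (0, 1/4, -5/4, 0, 9/2)
     R2 -= -4·R0  ⇒  (0, -1, -4, 6, -1)
     R3 -= -1·R0  ⇒  (0, -5/4, -11/4, 5, -1/2)
[2] R1 /= 1/4  ⇒  (0, 1, -5, 0, 18)
     R0 -= 3/4·R1  ⇒  (1, 0, 3, 1, -14)
     R2 -= -1·R1  ⇒  (0, 0, -9, 6, 17)
     R3 -= -5/4·R1  ⇒  (0, 0, -9, 5, 22)
[3] R2 /= -9  ⇒  (0, 0, 1, -2/3, -17/9)
     R0 -= 3·R2  ⇒  (1, 0, 0, 3, -25/3)
     R1 -= -5·R2  ⇒  (0, 1, 0, -10/3, 77/9)
     R3 -= -9·R2  ⇒  (0, 0, 0, -1, 5)
[4] R3 /= -1  ⇒  (0, 0, 0, 1, -5)
     R0 -= 3·R3  ⇒  (1, 0, 0, 0, 20/3)
     R1 -= -10/3·R3  ⇒  (0, 1, 0, 0, -73/9)
     R2 -= -2/3·R3  ⇒  (0, 0, 1, 0, -47/9)

rank = 4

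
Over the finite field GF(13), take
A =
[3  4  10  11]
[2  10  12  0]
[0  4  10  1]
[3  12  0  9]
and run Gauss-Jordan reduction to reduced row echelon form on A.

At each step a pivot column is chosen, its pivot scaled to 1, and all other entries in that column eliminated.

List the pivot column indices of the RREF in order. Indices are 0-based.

step 1: normalize row 0 (÷3) = (1, 10, 12, 8)
  row 1: subtract 2×row0 = (0, 3, 1, 10)
  row 3: subtract 3×row0 = (0, 8, 3, 11)
step 2: normalize row 1 (÷3) = (0, 1, 9, 12)
  row 0: subtract 10×row1 = (1, 0, 0, 5)
  row 2: subtract 4×row1 = (0, 0, 0, 5)
  row 3: subtract 8×row1 = (0, 0, 9, 6)
step 3: exchange rows 2,3
step 3: normalize row 2 (÷9) = (0, 0, 1, 5)
  row 1: subtract 9×row2 = (0, 1, 0, 6)
step 4: normalize row 3 (÷5) = (0, 0, 0, 1)
  row 0: subtract 5×row3 = (1, 0, 0, 0)
  row 1: subtract 6×row3 = (0, 1, 0, 0)
  row 2: subtract 5×row3 = (0, 0, 1, 0)

pivot columns: 0, 1, 2, 3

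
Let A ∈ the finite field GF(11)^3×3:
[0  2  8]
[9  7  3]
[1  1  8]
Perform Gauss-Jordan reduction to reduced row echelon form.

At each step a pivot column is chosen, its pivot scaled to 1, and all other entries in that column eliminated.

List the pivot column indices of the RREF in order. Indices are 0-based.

[1] R0 <-> R1
[1] R0 /= 9  ⇒  (1, 2, 4)
     R2 -= 1·R0  ⇒  (0, 10, 4)
[2] R1 /= 2  ⇒  (0, 1, 4)
     R0 -= 2·R1  ⇒  (1, 0, 7)
     R2 -= 10·R1  ⇒  (0, 0, 8)
[3] R2 /= 8  ⇒  (0, 0, 1)
     R0 -= 7·R2  ⇒  (1, 0, 0)
     R1 -= 4·R2  ⇒  (0, 1, 0)

pivot columns: 0, 1, 2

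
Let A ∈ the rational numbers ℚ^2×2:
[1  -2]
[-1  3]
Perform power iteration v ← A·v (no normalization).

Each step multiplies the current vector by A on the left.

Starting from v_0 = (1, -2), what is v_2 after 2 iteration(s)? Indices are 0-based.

v_2 = (19, -26)

v_0 = (1, -2).
v_1 = A·v_0 = (5, -7).
v_2 = A·v_1 = (19, -26).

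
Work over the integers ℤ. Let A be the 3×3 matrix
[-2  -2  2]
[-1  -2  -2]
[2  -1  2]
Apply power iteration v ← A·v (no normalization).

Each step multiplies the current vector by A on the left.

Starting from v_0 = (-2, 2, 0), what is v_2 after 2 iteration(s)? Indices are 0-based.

v_2 = (-8, 16, -10)

v_0 = (-2, 2, 0).
v_1 = A·v_0 = (0, -2, -6).
v_2 = A·v_1 = (-8, 16, -10).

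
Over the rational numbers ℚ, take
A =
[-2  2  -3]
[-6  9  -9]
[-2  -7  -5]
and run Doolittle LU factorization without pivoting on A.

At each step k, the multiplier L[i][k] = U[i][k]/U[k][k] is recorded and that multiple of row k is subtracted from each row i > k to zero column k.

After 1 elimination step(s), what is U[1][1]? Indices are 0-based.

[col 0] pivot -2
  R1 -= 3*R0 → (0, 3, 0)  (L[1][0] := 3)
  R2 -= 1*R0 → (0, -9, -2)  (L[2][0] := 1)

U[1][1] = 3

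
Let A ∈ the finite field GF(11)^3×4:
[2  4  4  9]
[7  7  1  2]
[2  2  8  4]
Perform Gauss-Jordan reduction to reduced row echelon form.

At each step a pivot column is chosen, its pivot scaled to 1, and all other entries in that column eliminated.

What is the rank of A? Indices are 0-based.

pivot(0,0)=2: scale R0 → (1, 2, 2, 10)
  clear (1,0): R1 −= (7)R0 → (0, 4, 9, 9)
  clear (2,0): R2 −= (2)R0 → (0, 9, 4, 6)
pivot(1,1)=4: scale R1 → (0, 1, 5, 5)
  clear (0,1): R0 −= (2)R1 → (1, 0, 3, 0)
  clear (2,1): R2 −= (9)R1 → (0, 0, 3, 5)
pivot(2,2)=3: scale R2 → (0, 0, 1, 9)
  clear (0,2): R0 −= (3)R2 → (1, 0, 0, 6)
  clear (1,2): R1 −= (5)R2 → (0, 1, 0, 4)

rank = 3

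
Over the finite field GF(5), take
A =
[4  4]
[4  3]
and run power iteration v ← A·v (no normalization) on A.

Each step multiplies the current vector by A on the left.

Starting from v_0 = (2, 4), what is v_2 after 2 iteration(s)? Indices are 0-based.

v_0 = (2, 4).
v_1 = A·v_0 = (4, 0).
v_2 = A·v_1 = (1, 1).

v_2 = (1, 1)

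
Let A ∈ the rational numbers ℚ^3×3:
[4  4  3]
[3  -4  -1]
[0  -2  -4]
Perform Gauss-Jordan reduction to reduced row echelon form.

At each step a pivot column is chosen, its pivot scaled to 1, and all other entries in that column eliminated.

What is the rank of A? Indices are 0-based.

rank = 3

step 1: normalize row 0 (÷4) = (1, 1, 3/4)
  row 1: subtract 3×row0 = (0, -7, -13/4)
step 2: normalize row 1 (÷-7) = (0, 1, 13/28)
  row 0: subtract 1×row1 = (1, 0, 2/7)
  row 2: subtract -2×row1 = (0, 0, -43/14)
step 3: normalize row 2 (÷-43/14) = (0, 0, 1)
  row 0: subtract 2/7×row2 = (1, 0, 0)
  row 1: subtract 13/28×row2 = (0, 1, 0)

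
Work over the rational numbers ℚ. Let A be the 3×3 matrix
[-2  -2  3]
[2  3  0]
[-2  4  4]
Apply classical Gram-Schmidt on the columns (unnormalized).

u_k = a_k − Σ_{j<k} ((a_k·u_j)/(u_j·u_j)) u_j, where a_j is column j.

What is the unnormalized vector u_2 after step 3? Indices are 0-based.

Step 1: u_0 = a_0 = (-2, 2, -2).
Step 2: u_1 = a_1 − (1/6)·u_0 = (-5/3, 8/3, 13/3).
Step 3: u_2 = a_2 − (-7/6)·u_0 − (37/86)·u_1 = (119/86, 51/43, -17/86).

u_2 = (119/86, 51/43, -17/86)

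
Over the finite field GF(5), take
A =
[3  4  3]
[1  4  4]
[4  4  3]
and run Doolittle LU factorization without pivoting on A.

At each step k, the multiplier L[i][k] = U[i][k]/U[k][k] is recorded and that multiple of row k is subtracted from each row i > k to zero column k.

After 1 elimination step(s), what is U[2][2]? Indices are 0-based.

U[2][2] = 4

Step 1: pivot at (0,0) is 3.
  row1 ← row1 − (2)·row0  ⇒  L[1][0]=2, U row1=(0, 1, 3)
  row2 ← row2 − (3)·row0  ⇒  L[2][0]=3, U row2=(0, 2, 4)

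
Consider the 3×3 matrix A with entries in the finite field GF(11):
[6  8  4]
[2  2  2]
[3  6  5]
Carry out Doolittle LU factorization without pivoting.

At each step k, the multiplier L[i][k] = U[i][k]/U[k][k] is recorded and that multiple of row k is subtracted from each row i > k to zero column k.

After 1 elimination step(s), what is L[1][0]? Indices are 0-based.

Step 1: pivot at (0,0) is 6.
  row1 ← row1 − (4)·row0  ⇒  L[1][0]=4, U row1=(0, 3, 8)
  row2 ← row2 − (6)·row0  ⇒  L[2][0]=6, U row2=(0, 2, 3)

L[1][0] = 4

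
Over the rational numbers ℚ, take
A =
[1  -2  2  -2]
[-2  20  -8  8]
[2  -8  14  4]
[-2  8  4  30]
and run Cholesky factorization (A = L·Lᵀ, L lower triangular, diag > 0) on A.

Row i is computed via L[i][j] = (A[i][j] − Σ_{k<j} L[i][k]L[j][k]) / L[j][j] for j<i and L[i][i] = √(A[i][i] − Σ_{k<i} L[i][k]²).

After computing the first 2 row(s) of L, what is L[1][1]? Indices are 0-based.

Step 1: L[0][0] = √(1) = 1.
  L[1][0] = (-2) / L[0][0] = -2.
Step 2: L[1][1] = √(16) = 4.

L[1][1] = 4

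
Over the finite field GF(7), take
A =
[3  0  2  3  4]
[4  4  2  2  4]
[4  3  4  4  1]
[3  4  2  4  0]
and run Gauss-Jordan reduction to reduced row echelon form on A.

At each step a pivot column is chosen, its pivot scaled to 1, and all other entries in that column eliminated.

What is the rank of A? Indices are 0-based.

rank = 4

pivot(0,0)=3: scale R0 → (1, 0, 3, 1, 6)
  clear (1,0): R1 −= (4)R0 → (0, 4, 4, 5, 1)
  clear (2,0): R2 −= (4)R0 → (0, 3, 6, 0, 5)
  clear (3,0): R3 −= (3)R0 → (0, 4, 0, 1, 3)
pivot(1,1)=4: scale R1 → (0, 1, 1, 3, 2)
  clear (2,1): R2 −= (3)R1 → (0, 0, 3, 5, 6)
  clear (3,1): R3 −= (4)R1 → (0, 0, 3, 3, 2)
pivot(2,2)=3: scale R2 → (0, 0, 1, 4, 2)
  clear (0,2): R0 −= (3)R2 → (1, 0, 0, 3, 0)
  clear (1,2): R1 −= (1)R2 → (0, 1, 0, 6, 0)
  clear (3,2): R3 −= (3)R2 → (0, 0, 0, 5, 3)
pivot(3,3)=5: scale R3 → (0, 0, 0, 1, 2)
  clear (0,3): R0 −= (3)R3 → (1, 0, 0, 0, 1)
  clear (1,3): R1 −= (6)R3 → (0, 1, 0, 0, 2)
  clear (2,3): R2 −= (4)R3 → (0, 0, 1, 0, 1)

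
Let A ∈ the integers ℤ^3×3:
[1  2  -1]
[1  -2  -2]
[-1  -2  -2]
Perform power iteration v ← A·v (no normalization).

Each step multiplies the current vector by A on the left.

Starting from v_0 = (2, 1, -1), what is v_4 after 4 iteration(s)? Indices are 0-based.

v_4 = (59, 26, -26)

v_0 = (2, 1, -1).
v_1 = A·v_0 = (5, 2, -2).
v_2 = A·v_1 = (11, 5, -5).
v_3 = A·v_2 = (26, 11, -11).
v_4 = A·v_3 = (59, 26, -26).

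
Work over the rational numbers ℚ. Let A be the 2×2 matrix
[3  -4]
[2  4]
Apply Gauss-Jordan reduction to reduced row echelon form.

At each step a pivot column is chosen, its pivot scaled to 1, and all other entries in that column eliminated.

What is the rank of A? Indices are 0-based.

rank = 2

step 1: normalize row 0 (÷3) = (1, -4/3)
  row 1: subtract 2×row0 = (0, 20/3)
step 2: normalize row 1 (÷20/3) = (0, 1)
  row 0: subtract -4/3×row1 = (1, 0)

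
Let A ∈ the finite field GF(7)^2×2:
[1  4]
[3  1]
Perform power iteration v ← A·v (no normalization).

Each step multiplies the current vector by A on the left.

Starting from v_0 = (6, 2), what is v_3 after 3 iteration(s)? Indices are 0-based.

v_0 = (6, 2).
v_1 = A·v_0 = (0, 6).
v_2 = A·v_1 = (3, 6).
v_3 = A·v_2 = (6, 1).

v_3 = (6, 1)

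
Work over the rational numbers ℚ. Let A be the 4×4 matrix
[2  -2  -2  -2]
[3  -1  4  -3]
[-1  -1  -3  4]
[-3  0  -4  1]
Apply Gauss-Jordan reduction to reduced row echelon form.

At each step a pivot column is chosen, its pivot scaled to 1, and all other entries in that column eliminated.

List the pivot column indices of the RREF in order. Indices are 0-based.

pivot columns: 0, 1, 2, 3

step 1: normalize row 0 (÷2) = (1, -1, -1, -1)
  row 1: subtract 3×row0 = (0, 2, 7, 0)
  row 2: subtract -1×row0 = (0, -2, -4, 3)
  row 3: subtract -3×row0 = (0, -3, -7, -2)
step 2: normalize row 1 (÷2) = (0, 1, 7/2, 0)
  row 0: subtract -1×row1 = (1, 0, 5/2, -1)
  row 2: subtract -2×row1 = (0, 0, 3, 3)
  row 3: subtract -3×row1 = (0, 0, 7/2, -2)
step 3: normalize row 2 (÷3) = (0, 0, 1, 1)
  row 0: subtract 5/2×row2 = (1, 0, 0, -7/2)
  row 1: subtract 7/2×row2 = (0, 1, 0, -7/2)
  row 3: subtract 7/2×row2 = (0, 0, 0, -11/2)
step 4: normalize row 3 (÷-11/2) = (0, 0, 0, 1)
  row 0: subtract -7/2×row3 = (1, 0, 0, 0)
  row 1: subtract -7/2×row3 = (0, 1, 0, 0)
  row 2: subtract 1×row3 = (0, 0, 1, 0)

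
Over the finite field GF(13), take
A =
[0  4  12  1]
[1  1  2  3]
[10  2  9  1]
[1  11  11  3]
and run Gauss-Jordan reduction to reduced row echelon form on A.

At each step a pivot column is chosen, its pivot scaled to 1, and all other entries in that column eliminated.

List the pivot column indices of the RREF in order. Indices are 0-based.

pivot columns: 0, 1, 2, 3

pivot(0,0): swap R0↔R1
pivot(0,0)=1: scale R0 → (1, 1, 2, 3)
  clear (2,0): R2 −= (10)R0 → (0, 5, 2, 10)
  clear (3,0): R3 −= (1)R0 → (0, 10, 9, 0)
pivot(1,1)=4: scale R1 → (0, 1, 3, 10)
  clear (0,1): R0 −= (1)R1 → (1, 0, 12, 6)
  clear (2,1): R2 −= (5)R1 → (0, 0, 0, 12)
  clear (3,1): R3 −= (10)R1 → (0, 0, 5, 4)
pivot(2,2): swap R2↔R3
pivot(2,2)=5: scale R2 → (0, 0, 1, 6)
  clear (0,2): R0 −= (12)R2 → (1, 0, 0, 12)
  clear (1,2): R1 −= (3)R2 → (0, 1, 0, 5)
pivot(3,3)=12: scale R3 → (0, 0, 0, 1)
  clear (0,3): R0 −= (12)R3 → (1, 0, 0, 0)
  clear (1,3): R1 −= (5)R3 → (0, 1, 0, 0)
  clear (2,3): R2 −= (6)R3 → (0, 0, 1, 0)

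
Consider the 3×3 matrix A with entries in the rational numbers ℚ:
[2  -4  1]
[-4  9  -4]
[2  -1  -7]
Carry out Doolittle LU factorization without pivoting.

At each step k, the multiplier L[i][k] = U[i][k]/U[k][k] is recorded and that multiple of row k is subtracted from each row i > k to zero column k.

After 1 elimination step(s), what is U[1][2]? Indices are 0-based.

U[1][2] = -2

k=0: U[0][0]=2
  eliminate (1,0): mult=-2, new row 1: (0, 1, -2); set L[1][0]=-2
  eliminate (2,0): mult=1, new row 2: (0, 3, -8); set L[2][0]=1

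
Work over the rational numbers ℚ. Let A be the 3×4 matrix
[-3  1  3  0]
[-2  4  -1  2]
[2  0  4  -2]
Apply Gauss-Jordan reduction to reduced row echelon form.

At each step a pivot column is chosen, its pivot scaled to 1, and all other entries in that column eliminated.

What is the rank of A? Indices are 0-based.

rank = 3

pivot(0,0)=-3: scale R0 → (1, -1/3, -1, 0)
  clear (1,0): R1 −= (-2)R0 → (0, 10/3, -3, 2)
  clear (2,0): R2 −= (2)R0 → (0, 2/3, 6, -2)
pivot(1,1)=10/3: scale R1 → (0, 1, -9/10, 3/5)
  clear (0,1): R0 −= (-1/3)R1 → (1, 0, -13/10, 1/5)
  clear (2,1): R2 −= (2/3)R1 → (0, 0, 33/5, -12/5)
pivot(2,2)=33/5: scale R2 → (0, 0, 1, -4/11)
  clear (0,2): R0 −= (-13/10)R2 → (1, 0, 0, -3/11)
  clear (1,2): R1 −= (-9/10)R2 → (0, 1, 0, 3/11)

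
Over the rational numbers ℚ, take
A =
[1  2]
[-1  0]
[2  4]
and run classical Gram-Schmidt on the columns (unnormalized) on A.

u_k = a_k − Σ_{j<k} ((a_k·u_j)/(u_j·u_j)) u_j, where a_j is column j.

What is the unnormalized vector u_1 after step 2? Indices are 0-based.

u_1 = (1/3, 5/3, 2/3)

Step 1: u_0 = a_0 = (1, -1, 2).
Step 2: u_1 = a_1 − (5/3)·u_0 = (1/3, 5/3, 2/3).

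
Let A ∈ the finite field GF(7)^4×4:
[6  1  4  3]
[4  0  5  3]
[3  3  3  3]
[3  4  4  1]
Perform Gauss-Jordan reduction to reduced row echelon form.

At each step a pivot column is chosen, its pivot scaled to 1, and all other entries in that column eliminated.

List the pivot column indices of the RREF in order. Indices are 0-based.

pivot columns: 0, 1, 2, 3

pivot(0,0)=6: scale R0 → (1, 6, 3, 4)
  clear (1,0): R1 −= (4)R0 → (0, 4, 0, 1)
  clear (2,0): R2 −= (3)R0 → (0, 6, 1, 5)
  clear (3,0): R3 −= (3)R0 → (0, 0, 2, 3)
pivot(1,1)=4: scale R1 → (0, 1, 0, 2)
  clear (0,1): R0 −= (6)R1 → (1, 0, 3, 6)
  clear (2,1): R2 −= (6)R1 → (0, 0, 1, 0)
pivot(2,2)=1: scale R2 → (0, 0, 1, 0)
  clear (0,2): R0 −= (3)R2 → (1, 0, 0, 6)
  clear (3,2): R3 −= (2)R2 → (0, 0, 0, 3)
pivot(3,3)=3: scale R3 → (0, 0, 0, 1)
  clear (0,3): R0 −= (6)R3 → (1, 0, 0, 0)
  clear (1,3): R1 −= (2)R3 → (0, 1, 0, 0)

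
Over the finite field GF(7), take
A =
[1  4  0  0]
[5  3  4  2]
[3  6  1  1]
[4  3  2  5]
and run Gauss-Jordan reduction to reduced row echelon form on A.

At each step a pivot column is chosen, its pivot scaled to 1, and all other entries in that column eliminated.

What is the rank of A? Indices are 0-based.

[1] R0 /= 1  ⇒  (1, 4, 0, 0)
     R1 -= 5·R0  ⇒  (0, 4, 4, 2)
     R2 -= 3·R0  ⇒  (0, 1, 1, 1)
     R3 -= 4·R0  ⇒  (0, 1, 2, 5)
[2] R1 /= 4  ⇒  (0, 1, 1, 4)
     R0 -= 4·R1  ⇒  (1, 0, 3, 5)
     R2 -= 1·R1  ⇒  (0, 0, 0, 4)
     R3 -= 1·R1  ⇒  (0, 0, 1, 1)
[3] R2 <-> R3
[3] R2 /= 1  ⇒  (0, 0, 1, 1)
     R0 -= 3·R2  ⇒  (1, 0, 0, 2)
     R1 -= 1·R2  ⇒  (0, 1, 0, 3)
[4] R3 /= 4  ⇒  (0, 0, 0, 1)
     R0 -= 2·R3  ⇒  (1, 0, 0, 0)
     R1 -= 3·R3  ⇒  (0, 1, 0, 0)
     R2 -= 1·R3  ⇒  (0, 0, 1, 0)

rank = 4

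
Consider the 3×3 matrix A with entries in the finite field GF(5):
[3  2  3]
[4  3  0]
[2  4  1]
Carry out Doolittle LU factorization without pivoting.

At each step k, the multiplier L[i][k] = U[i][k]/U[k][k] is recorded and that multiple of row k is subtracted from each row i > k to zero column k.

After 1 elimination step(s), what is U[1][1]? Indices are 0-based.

U[1][1] = 2

[col 0] pivot 3
  R1 -= 3*R0 → (0, 2, 1)  (L[1][0] := 3)
  R2 -= 4*R0 → (0, 1, 4)  (L[2][0] := 4)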